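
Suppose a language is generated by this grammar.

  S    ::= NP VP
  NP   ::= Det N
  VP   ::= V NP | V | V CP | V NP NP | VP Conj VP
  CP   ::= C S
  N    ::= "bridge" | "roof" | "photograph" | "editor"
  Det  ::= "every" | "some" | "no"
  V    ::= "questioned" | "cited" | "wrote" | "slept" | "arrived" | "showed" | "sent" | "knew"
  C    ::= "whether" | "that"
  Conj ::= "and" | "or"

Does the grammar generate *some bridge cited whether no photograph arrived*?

S
  NP
    Det: some
    N: bridge
  VP
    V: cited
    CP
      C: whether
      S
        NP
          Det: no
          N: photograph
        VP
          V: arrived
Each bracket corresponds to one application of a listed rule, so the string is derivable from S.

Grammatical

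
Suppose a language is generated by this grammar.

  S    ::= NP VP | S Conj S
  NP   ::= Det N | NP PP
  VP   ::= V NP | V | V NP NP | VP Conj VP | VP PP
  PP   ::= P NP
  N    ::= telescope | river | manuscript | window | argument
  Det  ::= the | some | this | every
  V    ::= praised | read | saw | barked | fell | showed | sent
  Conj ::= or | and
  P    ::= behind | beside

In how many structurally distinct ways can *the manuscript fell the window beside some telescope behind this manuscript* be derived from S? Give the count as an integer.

5

Two of the 5 distinct bracketings:
[S [NP [Det the] [N manuscript]] [VP [V fell] [NP [NP [Det the] [N window]] [PP [P beside] [NP [NP [Det some] [N telescope]] [PP [P behind] [NP [Det this] [N manuscript]]]]]]]]
[S [NP [Det the] [N manuscript]] [VP [V fell] [NP [NP [NP [Det the] [N window]] [PP [P beside] [NP [Det some] [N telescope]]]] [PP [P behind] [NP [Det this] [N manuscript]]]]]]
The trees differ in how a recursive rule is bracketed over the same span.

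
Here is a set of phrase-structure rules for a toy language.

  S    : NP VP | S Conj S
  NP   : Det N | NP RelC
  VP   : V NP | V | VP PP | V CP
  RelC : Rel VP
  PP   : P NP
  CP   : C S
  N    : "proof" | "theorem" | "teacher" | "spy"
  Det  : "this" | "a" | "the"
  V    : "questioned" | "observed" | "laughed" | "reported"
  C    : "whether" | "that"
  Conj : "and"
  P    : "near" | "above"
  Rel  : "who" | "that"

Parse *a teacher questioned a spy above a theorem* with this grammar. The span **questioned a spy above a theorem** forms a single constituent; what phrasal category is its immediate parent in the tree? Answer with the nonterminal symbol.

S
  NP
    Det: a
    N: teacher
  VP
    VP
      V: questioned
      NP
        Det: a
        N: spy
    PP
      P: above
      NP
        Det: a
        N: theorem
The span 'questioned a spy above a theorem' is the VP node built by VP → VP PP.
Its mother is the S built by S → NP VP.

S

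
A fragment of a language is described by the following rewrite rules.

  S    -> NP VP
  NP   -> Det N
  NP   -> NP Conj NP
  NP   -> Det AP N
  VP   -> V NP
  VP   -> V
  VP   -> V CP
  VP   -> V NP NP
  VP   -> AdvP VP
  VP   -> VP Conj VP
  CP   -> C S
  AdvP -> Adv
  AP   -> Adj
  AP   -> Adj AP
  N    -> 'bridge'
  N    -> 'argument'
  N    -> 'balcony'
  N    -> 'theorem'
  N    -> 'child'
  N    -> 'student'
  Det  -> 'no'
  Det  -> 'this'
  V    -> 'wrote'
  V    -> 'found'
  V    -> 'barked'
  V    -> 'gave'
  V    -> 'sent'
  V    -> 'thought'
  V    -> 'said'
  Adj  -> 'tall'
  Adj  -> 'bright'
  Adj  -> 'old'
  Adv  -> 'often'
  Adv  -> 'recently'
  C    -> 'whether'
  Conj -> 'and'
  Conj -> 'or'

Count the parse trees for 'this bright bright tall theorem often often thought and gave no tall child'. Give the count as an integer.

3

Two of the 3 distinct bracketings:
[S [NP [Det this] [AP [Adj bright] [AP [Adj bright] [AP [Adj tall]]]] [N theorem]] [VP [AdvP [Adv often]] [VP [AdvP [Adv often]] [VP [VP [V thought]] [Conj and] [VP [V gave] [NP [Det no] [AP [Adj tall]] [N child]]]]]]]
[S [NP [Det this] [AP [Adj bright] [AP [Adj bright] [AP [Adj tall]]]] [N theorem]] [VP [AdvP [Adv often]] [VP [VP [AdvP [Adv often]] [VP [V thought]]] [Conj and] [VP [V gave] [NP [Det no] [AP [Adj tall]] [N child]]]]]]
The trees differ in how a recursive rule is bracketed over the same span.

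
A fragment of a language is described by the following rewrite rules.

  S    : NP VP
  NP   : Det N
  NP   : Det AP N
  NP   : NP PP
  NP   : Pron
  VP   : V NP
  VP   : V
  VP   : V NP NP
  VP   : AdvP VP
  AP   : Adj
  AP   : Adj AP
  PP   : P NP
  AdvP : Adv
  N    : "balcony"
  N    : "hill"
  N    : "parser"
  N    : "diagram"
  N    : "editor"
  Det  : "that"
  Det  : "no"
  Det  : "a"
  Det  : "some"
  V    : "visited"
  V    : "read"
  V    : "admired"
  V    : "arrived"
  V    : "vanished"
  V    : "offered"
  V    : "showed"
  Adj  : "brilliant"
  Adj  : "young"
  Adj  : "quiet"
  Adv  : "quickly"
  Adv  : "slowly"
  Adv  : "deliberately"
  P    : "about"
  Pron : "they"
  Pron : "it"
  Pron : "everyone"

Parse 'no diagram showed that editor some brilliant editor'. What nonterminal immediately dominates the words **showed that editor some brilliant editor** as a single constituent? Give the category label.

VP

[S [NP [Det no] [N diagram]] [VP [V showed] [NP [Det that] [N editor]] [NP [Det some] [AP [Adj brilliant]] [N editor]]]]
The span 'showed that editor some brilliant editor' is the VP node built by VP → V NP NP.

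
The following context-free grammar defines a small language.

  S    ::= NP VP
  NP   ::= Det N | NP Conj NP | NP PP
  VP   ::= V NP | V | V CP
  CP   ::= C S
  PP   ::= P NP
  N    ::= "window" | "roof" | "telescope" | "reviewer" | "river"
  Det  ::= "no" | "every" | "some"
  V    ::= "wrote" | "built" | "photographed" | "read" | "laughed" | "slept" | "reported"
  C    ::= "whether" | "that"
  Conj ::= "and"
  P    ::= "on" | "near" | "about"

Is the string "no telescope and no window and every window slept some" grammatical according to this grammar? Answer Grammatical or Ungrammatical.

For S → NP VP, every NP-prefix leaves a non-VP remainder: after 'no telescope' the remainder is not a VP; after 'no telescope and no window' the remainder is not a VP; after 'no telescope and no window and every window' the remainder is not a VP.

Ungrammatical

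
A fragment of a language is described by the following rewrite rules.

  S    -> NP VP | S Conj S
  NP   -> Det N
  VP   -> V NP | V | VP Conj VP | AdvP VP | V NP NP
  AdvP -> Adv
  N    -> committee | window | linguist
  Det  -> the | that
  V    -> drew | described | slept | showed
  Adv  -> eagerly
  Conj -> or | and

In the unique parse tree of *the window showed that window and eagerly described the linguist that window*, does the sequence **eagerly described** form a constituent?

[S [NP [Det the] [N window]] [VP [VP [V showed] [NP [Det that] [N window]]] [Conj and] [VP [AdvP [Adv eagerly]] [VP [V described] [NP [Det the] [N linguist]] [NP [Det that] [N window]]]]]]
The smallest constituent containing 'eagerly described' is the VP spanning 'eagerly described the linguist that window'; no single node in the tree dominates exactly the given words.

No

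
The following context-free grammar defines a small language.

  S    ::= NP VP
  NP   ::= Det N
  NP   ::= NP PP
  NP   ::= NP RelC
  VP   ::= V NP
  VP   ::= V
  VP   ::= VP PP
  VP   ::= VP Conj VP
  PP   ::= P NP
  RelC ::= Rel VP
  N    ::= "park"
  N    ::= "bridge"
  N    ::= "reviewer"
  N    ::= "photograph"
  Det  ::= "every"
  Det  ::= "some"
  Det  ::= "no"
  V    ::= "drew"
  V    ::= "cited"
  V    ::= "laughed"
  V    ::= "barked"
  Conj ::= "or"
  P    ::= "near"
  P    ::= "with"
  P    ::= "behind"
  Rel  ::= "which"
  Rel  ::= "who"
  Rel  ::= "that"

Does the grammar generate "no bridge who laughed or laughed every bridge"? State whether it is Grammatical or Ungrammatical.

Ungrammatical

For S → NP VP, every NP-prefix leaves a non-VP remainder: after 'no bridge' the remainder is not a VP; after 'no bridge who laughed' the remainder is not a VP; after 'no bridge who laughed or laughed' the remainder is not a VP.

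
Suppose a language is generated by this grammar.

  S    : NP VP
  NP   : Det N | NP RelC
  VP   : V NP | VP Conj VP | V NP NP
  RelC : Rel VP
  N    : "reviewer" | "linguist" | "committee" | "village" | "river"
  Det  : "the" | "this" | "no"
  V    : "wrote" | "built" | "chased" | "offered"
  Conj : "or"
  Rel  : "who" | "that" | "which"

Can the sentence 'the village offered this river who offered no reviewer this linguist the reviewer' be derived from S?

[S [NP [Det the] [N village]] [VP [V offered] [NP [NP [Det this] [N river]] [RelC [Rel who] [VP [V offered] [NP [Det no] [N reviewer]] [NP [Det this] [N linguist]]]]] [NP [Det the] [N reviewer]]]]
Each bracket corresponds to one application of a listed rule, so the string is derivable from S.

Grammatical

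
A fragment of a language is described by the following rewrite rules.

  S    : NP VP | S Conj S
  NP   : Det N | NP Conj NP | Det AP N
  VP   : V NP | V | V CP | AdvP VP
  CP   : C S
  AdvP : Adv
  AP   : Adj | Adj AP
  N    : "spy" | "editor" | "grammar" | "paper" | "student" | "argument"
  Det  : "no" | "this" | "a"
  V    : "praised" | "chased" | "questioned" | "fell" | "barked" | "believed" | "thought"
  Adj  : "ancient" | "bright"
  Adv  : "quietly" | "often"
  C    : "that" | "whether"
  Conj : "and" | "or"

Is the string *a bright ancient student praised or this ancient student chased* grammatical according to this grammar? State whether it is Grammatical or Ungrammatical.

[S [S [NP [Det a] [AP [Adj bright] [AP [Adj ancient]]] [N student]] [VP [V praised]]] [Conj or] [S [NP [Det this] [AP [Adj ancient]] [N student]] [VP [V chased]]]]
Every word is introduced by a lexical rule and the phrasal rules combine the resulting categories into a single S.

Grammatical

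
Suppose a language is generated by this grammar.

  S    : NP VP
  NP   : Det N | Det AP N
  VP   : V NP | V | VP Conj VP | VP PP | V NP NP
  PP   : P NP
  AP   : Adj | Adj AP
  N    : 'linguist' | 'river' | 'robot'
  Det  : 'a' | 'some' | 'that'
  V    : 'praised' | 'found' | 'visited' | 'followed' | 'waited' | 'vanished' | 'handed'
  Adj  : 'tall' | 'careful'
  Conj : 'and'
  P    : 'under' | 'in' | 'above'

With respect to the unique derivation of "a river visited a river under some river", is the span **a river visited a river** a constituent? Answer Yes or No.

[S [NP [Det a] [N river]] [VP [VP [V visited] [NP [Det a] [N river]]] [PP [P under] [NP [Det some] [N river]]]]]
The smallest constituent containing 'a river visited a river' is the S spanning 'a river visited a river under some river'; no single node in the tree dominates exactly the given words.

No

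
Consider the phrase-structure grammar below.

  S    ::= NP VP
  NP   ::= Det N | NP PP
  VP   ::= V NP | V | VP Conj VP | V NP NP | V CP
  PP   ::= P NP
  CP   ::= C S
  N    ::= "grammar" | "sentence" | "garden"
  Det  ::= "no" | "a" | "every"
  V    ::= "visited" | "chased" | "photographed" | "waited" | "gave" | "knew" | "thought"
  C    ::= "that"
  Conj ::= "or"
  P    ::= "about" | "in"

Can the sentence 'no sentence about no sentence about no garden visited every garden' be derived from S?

[S [NP [NP [Det no] [N sentence]] [PP [P about] [NP [NP [Det no] [N sentence]] [PP [P about] [NP [Det no] [N garden]]]]]] [VP [V visited] [NP [Det every] [N garden]]]]
Each bracket corresponds to one application of a listed rule, so the string is derivable from S.

Grammatical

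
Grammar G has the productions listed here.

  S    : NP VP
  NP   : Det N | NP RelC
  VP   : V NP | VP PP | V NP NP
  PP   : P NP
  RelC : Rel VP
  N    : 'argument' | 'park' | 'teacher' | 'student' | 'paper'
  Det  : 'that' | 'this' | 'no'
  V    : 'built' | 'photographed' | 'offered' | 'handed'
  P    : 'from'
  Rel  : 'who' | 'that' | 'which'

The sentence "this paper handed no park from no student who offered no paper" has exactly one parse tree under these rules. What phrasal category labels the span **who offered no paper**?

RelC

S
  NP
    Det: this
    N: paper
  VP
    VP
      V: handed
      NP
        Det: no
        N: park
    PP
      P: from
      NP
        NP
          Det: no
          N: student
        RelC
          Rel: who
          VP
            V: offered
            NP
              Det: no
              N: paper
The span 'who offered no paper' is the RelC node built by RelC → Rel VP.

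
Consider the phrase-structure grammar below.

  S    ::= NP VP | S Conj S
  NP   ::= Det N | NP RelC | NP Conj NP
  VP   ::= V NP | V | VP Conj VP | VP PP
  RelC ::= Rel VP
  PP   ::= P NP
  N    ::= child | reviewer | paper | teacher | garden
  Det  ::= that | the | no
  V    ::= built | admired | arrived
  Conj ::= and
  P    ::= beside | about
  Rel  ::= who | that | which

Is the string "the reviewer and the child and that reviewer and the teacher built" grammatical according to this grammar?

[S [NP [NP [Det the] [N reviewer]] [Conj and] [NP [NP [Det the] [N child]] [Conj and] [NP [NP [Det that] [N reviewer]] [Conj and] [NP [Det the] [N teacher]]]]] [VP [V built]]]
The bracketing above is licensed at every node by one of the given productions, with S at the root.

Grammatical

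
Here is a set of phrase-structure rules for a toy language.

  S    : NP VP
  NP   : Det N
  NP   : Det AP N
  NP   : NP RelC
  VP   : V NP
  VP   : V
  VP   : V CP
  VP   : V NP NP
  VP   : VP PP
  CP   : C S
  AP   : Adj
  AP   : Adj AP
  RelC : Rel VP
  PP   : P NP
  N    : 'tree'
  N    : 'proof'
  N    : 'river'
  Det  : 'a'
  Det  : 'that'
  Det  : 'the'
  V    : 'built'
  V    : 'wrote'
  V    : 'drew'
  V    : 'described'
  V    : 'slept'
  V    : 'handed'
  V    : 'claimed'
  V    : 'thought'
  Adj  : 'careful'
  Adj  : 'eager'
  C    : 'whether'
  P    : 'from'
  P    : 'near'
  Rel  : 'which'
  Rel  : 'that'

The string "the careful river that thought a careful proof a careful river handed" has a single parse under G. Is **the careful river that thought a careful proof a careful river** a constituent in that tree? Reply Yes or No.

Yes

[S [NP [NP [Det the] [AP [Adj careful]] [N river]] [RelC [Rel that] [VP [V thought] [NP [Det a] [AP [Adj careful]] [N proof]] [NP [Det a] [AP [Adj careful]] [N river]]]]] [VP [V handed]]]
The words 'the careful river that thought a careful proof a careful river' are exhaustively dominated by a single NP node (built by NP → NP RelC), so they form a constituent.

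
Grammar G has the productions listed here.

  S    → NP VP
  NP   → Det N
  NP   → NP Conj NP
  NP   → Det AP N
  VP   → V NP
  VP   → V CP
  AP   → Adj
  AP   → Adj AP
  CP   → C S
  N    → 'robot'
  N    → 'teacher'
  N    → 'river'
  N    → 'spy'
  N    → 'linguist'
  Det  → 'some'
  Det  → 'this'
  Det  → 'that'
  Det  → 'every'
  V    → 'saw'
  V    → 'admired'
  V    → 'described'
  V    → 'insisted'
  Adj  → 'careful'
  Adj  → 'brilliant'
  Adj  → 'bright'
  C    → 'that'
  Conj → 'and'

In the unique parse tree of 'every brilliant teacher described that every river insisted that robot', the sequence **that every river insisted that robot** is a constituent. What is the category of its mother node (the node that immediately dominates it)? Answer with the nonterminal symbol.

VP

[S [NP [Det every] [AP [Adj brilliant]] [N teacher]] [VP [V described] [CP [C that] [S [NP [Det every] [N river]] [VP [V insisted] [NP [Det that] [N robot]]]]]]]
The span 'that every river insisted that robot' is the CP node built by CP → C S.
Its mother is the VP built by VP → V CP.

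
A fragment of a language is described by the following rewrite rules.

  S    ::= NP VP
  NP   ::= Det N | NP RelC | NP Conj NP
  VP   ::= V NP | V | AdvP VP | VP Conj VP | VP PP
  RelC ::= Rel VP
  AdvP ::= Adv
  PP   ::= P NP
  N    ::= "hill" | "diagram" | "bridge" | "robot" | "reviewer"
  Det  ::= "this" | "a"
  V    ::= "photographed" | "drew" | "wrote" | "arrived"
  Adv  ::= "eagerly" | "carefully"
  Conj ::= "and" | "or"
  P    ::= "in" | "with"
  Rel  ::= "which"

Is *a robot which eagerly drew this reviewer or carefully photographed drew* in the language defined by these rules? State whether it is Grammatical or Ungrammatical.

Grammatical

[S [NP [NP [Det a] [N robot]] [RelC [Rel which] [VP [AdvP [Adv eagerly]] [VP [VP [V drew] [NP [Det this] [N reviewer]]] [Conj or] [VP [AdvP [Adv carefully]] [VP [V photographed]]]]]]] [VP [V drew]]]
Each bracket corresponds to one application of a listed rule, so the string is derivable from S.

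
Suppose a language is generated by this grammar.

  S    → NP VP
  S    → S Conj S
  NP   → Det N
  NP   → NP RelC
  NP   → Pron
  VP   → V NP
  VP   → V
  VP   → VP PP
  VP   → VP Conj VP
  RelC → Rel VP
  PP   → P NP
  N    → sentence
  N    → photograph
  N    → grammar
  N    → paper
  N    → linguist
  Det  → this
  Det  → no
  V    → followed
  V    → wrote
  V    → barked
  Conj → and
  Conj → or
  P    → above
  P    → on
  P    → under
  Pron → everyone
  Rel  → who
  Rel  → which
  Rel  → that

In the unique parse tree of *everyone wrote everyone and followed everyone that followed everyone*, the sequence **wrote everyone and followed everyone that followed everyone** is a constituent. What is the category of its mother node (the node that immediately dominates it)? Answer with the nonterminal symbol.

S

S
  NP
    Pron: everyone
  VP
    VP
      V: wrote
      NP
        Pron: everyone
    Conj: and
    VP
      V: followed
      NP
        NP
          Pron: everyone
        RelC
          Rel: that
          VP
            V: followed
            NP
              Pron: everyone
The span 'wrote everyone and followed everyone that followed everyone' is the VP node built by VP → VP Conj VP.
Its mother is the S built by S → NP VP.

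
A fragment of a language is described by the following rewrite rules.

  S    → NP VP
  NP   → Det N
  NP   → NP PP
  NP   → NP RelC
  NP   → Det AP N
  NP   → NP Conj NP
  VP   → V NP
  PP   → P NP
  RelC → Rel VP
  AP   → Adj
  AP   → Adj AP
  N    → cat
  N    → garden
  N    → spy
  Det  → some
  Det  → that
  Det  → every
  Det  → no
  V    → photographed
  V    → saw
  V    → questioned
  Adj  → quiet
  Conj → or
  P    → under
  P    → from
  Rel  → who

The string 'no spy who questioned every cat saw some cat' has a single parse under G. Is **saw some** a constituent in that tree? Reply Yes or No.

[S [NP [NP [Det no] [N spy]] [RelC [Rel who] [VP [V questioned] [NP [Det every] [N cat]]]]] [VP [V saw] [NP [Det some] [N cat]]]]
The smallest constituent containing 'saw some' is the VP spanning 'saw some cat'; no single node in the tree dominates exactly the given words.

No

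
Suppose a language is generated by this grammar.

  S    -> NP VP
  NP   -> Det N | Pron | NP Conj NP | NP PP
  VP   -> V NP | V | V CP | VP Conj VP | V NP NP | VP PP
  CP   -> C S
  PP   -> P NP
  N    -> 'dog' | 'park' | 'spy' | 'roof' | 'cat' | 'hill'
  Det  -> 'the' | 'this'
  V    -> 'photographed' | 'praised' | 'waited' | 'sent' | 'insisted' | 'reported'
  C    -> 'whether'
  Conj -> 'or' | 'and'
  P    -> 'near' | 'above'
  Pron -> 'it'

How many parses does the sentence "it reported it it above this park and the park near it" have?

10

Two of the 10 distinct bracketings:
[S [NP [Pron it]] [VP [V reported] [NP [Pron it]] [NP [NP [NP [Pron it]] [PP [P above] [NP [Det this] [N park]]]] [Conj and] [NP [NP [Det the] [N park]] [PP [P near] [NP [Pron it]]]]]]]
[S [NP [Pron it]] [VP [V reported] [NP [Pron it]] [NP [NP [Pron it]] [PP [P above] [NP [NP [Det this] [N park]] [Conj and] [NP [NP [Det the] [N park]] [PP [P near] [NP [Pron it]]]]]]]]]
The trees differ in how a recursive rule is bracketed over the same span.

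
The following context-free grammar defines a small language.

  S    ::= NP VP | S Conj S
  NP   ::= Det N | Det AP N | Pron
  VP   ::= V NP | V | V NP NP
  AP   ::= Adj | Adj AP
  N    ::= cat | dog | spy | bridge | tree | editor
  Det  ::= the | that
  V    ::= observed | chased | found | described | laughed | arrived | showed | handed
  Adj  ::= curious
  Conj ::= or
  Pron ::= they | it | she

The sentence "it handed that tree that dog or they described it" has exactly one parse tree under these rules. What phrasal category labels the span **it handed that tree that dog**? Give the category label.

S

S
  S
    NP
      Pron: it
    VP
      V: handed
      NP
        Det: that
        N: tree
      NP
        Det: that
        N: dog
  Conj: or
  S
    NP
      Pron: they
    VP
      V: described
      NP
        Pron: it
The span 'it handed that tree that dog' is the S node built by S → NP VP.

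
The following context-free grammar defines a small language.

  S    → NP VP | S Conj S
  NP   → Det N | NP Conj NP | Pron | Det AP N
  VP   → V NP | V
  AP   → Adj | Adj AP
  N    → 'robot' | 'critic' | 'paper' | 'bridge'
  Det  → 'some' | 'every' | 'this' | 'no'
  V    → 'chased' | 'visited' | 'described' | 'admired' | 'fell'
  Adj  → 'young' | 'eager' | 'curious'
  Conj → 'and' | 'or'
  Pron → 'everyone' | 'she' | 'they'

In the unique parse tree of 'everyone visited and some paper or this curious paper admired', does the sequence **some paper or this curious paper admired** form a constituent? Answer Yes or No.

Yes

[S [S [NP [Pron everyone]] [VP [V visited]]] [Conj and] [S [NP [NP [Det some] [N paper]] [Conj or] [NP [Det this] [AP [Adj curious]] [N paper]]] [VP [V admired]]]]
The words 'some paper or this curious paper admired' are exhaustively dominated by a single S node (built by S → NP VP), so they form a constituent.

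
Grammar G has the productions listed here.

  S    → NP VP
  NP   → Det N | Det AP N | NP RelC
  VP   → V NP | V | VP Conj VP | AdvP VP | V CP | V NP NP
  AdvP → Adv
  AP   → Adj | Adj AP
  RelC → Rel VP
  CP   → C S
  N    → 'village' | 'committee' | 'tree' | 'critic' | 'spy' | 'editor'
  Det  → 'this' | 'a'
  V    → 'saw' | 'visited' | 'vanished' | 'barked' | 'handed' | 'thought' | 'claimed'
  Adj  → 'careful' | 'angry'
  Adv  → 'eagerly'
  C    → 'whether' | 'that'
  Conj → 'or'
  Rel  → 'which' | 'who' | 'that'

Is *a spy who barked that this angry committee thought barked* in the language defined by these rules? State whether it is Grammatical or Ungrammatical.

Grammatical

[S [NP [NP [Det a] [N spy]] [RelC [Rel who] [VP [V barked] [CP [C that] [S [NP [Det this] [AP [Adj angry]] [N committee]] [VP [V thought]]]]]]] [VP [V barked]]]
Every word is introduced by a lexical rule and the phrasal rules combine the resulting categories into a single S.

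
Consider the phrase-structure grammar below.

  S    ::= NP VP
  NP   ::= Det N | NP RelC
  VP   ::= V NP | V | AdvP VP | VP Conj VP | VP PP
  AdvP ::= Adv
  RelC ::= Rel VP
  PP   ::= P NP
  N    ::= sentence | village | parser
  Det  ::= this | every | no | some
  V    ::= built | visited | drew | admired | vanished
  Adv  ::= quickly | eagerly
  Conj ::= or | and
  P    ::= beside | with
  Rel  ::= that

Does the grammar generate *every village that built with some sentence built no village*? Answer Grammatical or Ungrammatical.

S
  NP
    NP
      Det: every
      N: village
    RelC
      Rel: that
      VP
        VP
          V: built
        PP
          P: with
          NP
            Det: some
            N: sentence
  VP
    V: built
    NP
      Det: no
      N: village
The bracketing above is licensed at every node by one of the given productions, with S at the root.

Grammatical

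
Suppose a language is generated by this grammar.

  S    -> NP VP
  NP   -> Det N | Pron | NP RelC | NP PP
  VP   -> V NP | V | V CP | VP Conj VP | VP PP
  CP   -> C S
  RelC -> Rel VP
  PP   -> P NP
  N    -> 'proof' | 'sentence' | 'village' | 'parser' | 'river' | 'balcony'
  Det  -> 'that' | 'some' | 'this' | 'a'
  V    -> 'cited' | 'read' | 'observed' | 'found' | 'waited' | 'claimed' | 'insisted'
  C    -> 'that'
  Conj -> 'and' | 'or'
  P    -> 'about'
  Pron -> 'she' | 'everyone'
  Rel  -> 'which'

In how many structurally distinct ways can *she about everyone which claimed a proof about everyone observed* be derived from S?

7

Two of the 7 distinct bracketings:
[S [NP [NP [NP [Pron she]] [PP [P about] [NP [Pron everyone]]]] [RelC [Rel which] [VP [V claimed] [NP [NP [Det a] [N proof]] [PP [P about] [NP [Pron everyone]]]]]]] [VP [V observed]]]
[S [NP [NP [NP [Pron she]] [PP [P about] [NP [Pron everyone]]]] [RelC [Rel which] [VP [VP [V claimed] [NP [Det a] [N proof]]] [PP [P about] [NP [Pron everyone]]]]]] [VP [V observed]]]
The difference turns on whether VP → VP PP is used at the relevant span, versus an alternative expansion of VP.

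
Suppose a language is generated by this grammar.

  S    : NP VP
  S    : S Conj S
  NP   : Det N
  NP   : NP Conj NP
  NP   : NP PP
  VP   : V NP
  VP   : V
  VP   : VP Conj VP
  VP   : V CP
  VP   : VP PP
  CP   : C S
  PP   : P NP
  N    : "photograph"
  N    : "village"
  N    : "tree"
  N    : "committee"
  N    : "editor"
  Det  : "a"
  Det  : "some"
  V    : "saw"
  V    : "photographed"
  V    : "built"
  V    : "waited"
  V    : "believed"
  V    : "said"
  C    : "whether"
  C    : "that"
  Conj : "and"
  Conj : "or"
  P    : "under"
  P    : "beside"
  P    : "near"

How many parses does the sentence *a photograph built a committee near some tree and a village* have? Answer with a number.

3

Two of the 3 distinct bracketings:
[S [NP [Det a] [N photograph]] [VP [V built] [NP [NP [NP [Det a] [N committee]] [PP [P near] [NP [Det some] [N tree]]]] [Conj and] [NP [Det a] [N village]]]]]
[S [NP [Det a] [N photograph]] [VP [V built] [NP [NP [Det a] [N committee]] [PP [P near] [NP [NP [Det some] [N tree]] [Conj and] [NP [Det a] [N village]]]]]]]
The trees differ in how a recursive rule is bracketed over the same span.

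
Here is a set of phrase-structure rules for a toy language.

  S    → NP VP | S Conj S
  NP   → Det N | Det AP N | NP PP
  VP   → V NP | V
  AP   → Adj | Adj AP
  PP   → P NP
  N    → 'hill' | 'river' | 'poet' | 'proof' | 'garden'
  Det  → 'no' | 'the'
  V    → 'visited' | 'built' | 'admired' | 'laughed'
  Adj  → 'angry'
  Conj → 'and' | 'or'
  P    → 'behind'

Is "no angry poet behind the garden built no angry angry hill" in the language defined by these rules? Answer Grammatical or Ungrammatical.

[S [NP [NP [Det no] [AP [Adj angry]] [N poet]] [PP [P behind] [NP [Det the] [N garden]]]] [VP [V built] [NP [Det no] [AP [Adj angry] [AP [Adj angry]]] [N hill]]]]
Each bracket corresponds to one application of a listed rule, so the string is derivable from S.

Grammatical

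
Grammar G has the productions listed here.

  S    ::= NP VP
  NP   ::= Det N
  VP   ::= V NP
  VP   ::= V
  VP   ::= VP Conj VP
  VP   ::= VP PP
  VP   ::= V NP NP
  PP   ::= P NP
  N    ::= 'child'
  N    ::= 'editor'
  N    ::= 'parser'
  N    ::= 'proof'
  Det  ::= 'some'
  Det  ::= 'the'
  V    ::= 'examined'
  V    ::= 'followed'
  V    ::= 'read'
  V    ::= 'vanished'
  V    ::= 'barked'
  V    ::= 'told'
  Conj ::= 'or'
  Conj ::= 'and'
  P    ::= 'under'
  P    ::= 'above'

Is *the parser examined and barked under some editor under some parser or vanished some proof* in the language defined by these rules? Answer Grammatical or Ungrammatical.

[S [NP [Det the] [N parser]] [VP [VP [V examined]] [Conj and] [VP [VP [VP [VP [V barked]] [PP [P under] [NP [Det some] [N editor]]]] [PP [P under] [NP [Det some] [N parser]]]] [Conj or] [VP [V vanished] [NP [Det some] [N proof]]]]]]
Every word is introduced by a lexical rule and the phrasal rules combine the resulting categories into a single S.

Grammatical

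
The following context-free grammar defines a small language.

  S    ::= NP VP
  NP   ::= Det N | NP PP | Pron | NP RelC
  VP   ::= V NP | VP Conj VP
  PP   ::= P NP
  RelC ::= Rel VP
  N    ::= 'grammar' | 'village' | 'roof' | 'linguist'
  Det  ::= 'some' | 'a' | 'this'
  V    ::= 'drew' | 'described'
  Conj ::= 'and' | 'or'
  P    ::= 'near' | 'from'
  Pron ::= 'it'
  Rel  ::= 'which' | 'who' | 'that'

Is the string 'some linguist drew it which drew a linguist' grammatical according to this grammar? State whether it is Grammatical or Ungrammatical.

[S [NP [Det some] [N linguist]] [VP [V drew] [NP [NP [Pron it]] [RelC [Rel which] [VP [V drew] [NP [Det a] [N linguist]]]]]]]
Every word is introduced by a lexical rule and the phrasal rules combine the resulting categories into a single S.

Grammatical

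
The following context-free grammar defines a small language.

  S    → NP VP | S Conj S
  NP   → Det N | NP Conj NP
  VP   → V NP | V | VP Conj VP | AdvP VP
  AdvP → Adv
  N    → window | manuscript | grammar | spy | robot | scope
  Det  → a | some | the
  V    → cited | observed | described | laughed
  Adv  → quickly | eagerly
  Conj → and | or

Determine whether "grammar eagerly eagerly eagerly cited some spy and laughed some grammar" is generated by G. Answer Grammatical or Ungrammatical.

Ungrammatical

For S → NP VP, no prefix of the string parses as an NP. The alternative S rule S → S Conj S likewise has no satisfying split.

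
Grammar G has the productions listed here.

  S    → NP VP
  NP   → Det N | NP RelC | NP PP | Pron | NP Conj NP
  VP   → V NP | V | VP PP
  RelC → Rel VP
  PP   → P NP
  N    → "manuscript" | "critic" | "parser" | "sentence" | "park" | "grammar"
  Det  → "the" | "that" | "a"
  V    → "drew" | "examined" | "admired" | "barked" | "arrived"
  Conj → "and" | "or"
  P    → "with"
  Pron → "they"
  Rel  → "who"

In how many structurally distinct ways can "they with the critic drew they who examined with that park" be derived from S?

Two of the 3 distinct bracketings:
[S [NP [NP [Pron they]] [PP [P with] [NP [Det the] [N critic]]]] [VP [V drew] [NP [NP [Pron they]] [RelC [Rel who] [VP [VP [V examined]] [PP [P with] [NP [Det that] [N park]]]]]]]]
[S [NP [NP [Pron they]] [PP [P with] [NP [Det the] [N critic]]]] [VP [V drew] [NP [NP [NP [Pron they]] [RelC [Rel who] [VP [V examined]]]] [PP [P with] [NP [Det that] [N park]]]]]]
The difference turns on whether VP → VP PP is used at the relevant span, versus an alternative expansion of VP.

3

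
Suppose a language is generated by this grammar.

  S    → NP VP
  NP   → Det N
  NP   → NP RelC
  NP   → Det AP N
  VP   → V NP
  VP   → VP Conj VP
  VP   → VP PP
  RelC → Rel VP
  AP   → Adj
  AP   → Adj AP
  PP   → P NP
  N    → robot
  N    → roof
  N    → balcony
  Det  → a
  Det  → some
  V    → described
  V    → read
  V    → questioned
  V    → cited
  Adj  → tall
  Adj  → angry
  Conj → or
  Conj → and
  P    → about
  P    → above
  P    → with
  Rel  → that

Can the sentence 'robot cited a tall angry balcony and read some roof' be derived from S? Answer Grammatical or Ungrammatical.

For S → NP VP, no prefix of the string parses as an NP.

Ungrammatical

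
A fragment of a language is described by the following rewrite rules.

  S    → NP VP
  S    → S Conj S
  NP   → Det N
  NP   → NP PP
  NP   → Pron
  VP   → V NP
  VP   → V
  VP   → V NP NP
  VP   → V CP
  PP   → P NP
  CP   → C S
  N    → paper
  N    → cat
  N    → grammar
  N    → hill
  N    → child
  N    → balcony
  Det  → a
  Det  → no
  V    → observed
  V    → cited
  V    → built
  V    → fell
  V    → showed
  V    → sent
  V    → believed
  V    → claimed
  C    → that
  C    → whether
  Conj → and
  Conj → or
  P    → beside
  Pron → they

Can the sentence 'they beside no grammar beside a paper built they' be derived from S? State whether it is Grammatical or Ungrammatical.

[S [NP [NP [Pron they]] [PP [P beside] [NP [NP [Det no] [N grammar]] [PP [P beside] [NP [Det a] [N paper]]]]]] [VP [V built] [NP [Pron they]]]]
Every word is introduced by a lexical rule and the phrasal rules combine the resulting categories into a single S.

Grammatical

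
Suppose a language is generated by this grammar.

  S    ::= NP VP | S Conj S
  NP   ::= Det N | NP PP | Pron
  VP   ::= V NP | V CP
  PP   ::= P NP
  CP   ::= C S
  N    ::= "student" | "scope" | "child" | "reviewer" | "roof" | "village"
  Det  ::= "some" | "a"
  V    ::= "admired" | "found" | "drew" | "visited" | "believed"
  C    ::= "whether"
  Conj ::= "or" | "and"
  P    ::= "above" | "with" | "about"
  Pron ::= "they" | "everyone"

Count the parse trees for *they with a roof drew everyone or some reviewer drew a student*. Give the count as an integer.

[S [S [NP [NP [Pron they]] [PP [P with] [NP [Det a] [N roof]]]] [VP [V drew] [NP [Pron everyone]]]] [Conj or] [S [NP [Det some] [N reviewer]] [VP [V drew] [NP [Det a] [N student]]]]]
No rule offers an alternative attachment or grouping for any span, so this is the only derivation.

1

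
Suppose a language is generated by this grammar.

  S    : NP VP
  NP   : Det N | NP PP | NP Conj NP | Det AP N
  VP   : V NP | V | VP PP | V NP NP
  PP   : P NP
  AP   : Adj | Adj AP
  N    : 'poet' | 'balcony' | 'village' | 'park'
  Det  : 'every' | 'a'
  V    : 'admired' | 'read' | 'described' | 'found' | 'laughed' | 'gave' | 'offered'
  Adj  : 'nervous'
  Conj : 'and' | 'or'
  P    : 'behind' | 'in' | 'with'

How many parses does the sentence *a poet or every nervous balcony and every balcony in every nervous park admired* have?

5

Two of the 5 distinct bracketings:
[S [NP [NP [NP [Det a] [N poet]] [Conj or] [NP [NP [Det every] [AP [Adj nervous]] [N balcony]] [Conj and] [NP [Det every] [N balcony]]]] [PP [P in] [NP [Det every] [AP [Adj nervous]] [N park]]]] [VP [V admired]]]
[S [NP [NP [NP [NP [Det a] [N poet]] [Conj or] [NP [Det every] [AP [Adj nervous]] [N balcony]]] [Conj and] [NP [Det every] [N balcony]]] [PP [P in] [NP [Det every] [AP [Adj nervous]] [N park]]]] [VP [V admired]]]
The trees differ in how a recursive rule is bracketed over the same span.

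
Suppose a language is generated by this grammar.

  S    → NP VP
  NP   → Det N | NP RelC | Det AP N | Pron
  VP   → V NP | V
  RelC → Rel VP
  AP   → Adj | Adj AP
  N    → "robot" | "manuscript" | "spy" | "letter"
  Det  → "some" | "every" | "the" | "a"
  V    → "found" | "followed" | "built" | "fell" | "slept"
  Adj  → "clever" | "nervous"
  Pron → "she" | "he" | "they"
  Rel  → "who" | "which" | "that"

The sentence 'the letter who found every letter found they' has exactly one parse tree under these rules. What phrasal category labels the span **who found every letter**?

S
  NP
    NP
      Det: the
      N: letter
    RelC
      Rel: who
      VP
        V: found
        NP
          Det: every
          N: letter
  VP
    V: found
    NP
      Pron: they
The span 'who found every letter' is the RelC node built by RelC → Rel VP.

RelC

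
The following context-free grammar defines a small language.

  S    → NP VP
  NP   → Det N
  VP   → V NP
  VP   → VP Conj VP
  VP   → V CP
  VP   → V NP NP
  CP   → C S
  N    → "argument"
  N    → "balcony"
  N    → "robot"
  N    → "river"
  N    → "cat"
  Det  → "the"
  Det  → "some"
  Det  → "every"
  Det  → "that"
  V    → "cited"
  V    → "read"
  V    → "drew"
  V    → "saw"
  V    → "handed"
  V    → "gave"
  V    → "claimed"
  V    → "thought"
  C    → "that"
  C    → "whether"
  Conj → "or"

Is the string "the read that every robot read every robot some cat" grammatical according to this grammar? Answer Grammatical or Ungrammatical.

A Det word can never sit immediately before a V word in any string this grammar generates, so the substring 'the read' rules out a derivation.

Ungrammatical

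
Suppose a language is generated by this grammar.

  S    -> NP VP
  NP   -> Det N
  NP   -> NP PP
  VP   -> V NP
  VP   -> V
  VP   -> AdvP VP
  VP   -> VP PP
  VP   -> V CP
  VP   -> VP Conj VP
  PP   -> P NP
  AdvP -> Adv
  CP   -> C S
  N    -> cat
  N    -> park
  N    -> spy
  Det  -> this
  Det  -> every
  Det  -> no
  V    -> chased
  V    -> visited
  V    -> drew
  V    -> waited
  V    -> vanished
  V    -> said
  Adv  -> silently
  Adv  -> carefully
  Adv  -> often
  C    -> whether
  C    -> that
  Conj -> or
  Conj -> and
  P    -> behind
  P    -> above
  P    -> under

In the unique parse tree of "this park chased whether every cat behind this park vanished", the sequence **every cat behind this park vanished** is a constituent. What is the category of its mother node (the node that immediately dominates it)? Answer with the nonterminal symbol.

[S [NP [Det this] [N park]] [VP [V chased] [CP [C whether] [S [NP [NP [Det every] [N cat]] [PP [P behind] [NP [Det this] [N park]]]] [VP [V vanished]]]]]]
The span 'every cat behind this park vanished' is the S node built by S → NP VP.
Its mother is the CP built by CP → C S.

CP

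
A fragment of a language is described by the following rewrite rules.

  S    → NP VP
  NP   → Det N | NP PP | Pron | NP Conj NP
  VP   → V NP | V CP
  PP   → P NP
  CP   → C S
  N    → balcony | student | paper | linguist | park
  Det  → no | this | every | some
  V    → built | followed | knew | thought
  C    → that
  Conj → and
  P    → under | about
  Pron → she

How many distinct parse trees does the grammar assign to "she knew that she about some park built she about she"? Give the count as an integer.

[S [NP [Pron she]] [VP [V knew] [CP [C that] [S [NP [NP [Pron she]] [PP [P about] [NP [Det some] [N park]]]] [VP [V built] [NP [NP [Pron she]] [PP [P about] [NP [Pron she]]]]]]]]]
No rule offers an alternative attachment or grouping for any span, so this is the only derivation.

1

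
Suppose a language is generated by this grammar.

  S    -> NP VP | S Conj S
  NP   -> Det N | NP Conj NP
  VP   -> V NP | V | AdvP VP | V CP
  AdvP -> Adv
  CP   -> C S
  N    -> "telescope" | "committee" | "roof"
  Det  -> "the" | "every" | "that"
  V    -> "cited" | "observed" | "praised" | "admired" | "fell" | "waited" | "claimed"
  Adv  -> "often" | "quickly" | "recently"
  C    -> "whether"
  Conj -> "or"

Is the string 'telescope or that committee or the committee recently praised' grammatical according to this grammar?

Ungrammatical

For S → NP VP, no prefix of the string parses as an NP. The alternative S rule S → S Conj S likewise has no satisfying split.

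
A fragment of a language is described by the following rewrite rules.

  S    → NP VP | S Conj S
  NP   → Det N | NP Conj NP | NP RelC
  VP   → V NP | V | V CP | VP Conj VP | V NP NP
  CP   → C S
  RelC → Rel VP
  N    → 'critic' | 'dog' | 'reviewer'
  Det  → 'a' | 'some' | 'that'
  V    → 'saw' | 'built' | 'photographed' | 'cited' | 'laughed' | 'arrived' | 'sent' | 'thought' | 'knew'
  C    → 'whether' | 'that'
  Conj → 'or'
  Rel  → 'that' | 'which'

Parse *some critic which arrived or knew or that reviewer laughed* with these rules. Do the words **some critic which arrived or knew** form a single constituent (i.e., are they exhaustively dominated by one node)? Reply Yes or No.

[S [NP [NP [NP [Det some] [N critic]] [RelC [Rel which] [VP [VP [V arrived]] [Conj or] [VP [V knew]]]]] [Conj or] [NP [Det that] [N reviewer]]] [VP [V laughed]]]
The words 'some critic which arrived or knew' are exhaustively dominated by a single NP node (built by NP → NP RelC), so they form a constituent.

Yes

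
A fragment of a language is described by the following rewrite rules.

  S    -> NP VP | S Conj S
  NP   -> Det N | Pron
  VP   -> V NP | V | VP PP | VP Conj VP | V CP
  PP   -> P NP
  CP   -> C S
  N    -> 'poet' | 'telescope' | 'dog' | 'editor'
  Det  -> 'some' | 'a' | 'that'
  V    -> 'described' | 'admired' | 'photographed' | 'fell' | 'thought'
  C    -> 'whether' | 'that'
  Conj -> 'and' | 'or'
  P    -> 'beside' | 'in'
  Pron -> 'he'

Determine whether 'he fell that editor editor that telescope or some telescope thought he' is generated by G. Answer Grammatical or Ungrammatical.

An N word can never sit immediately before an N word in any string this grammar generates, so the substring 'editor editor' rules out a derivation.

Ungrammatical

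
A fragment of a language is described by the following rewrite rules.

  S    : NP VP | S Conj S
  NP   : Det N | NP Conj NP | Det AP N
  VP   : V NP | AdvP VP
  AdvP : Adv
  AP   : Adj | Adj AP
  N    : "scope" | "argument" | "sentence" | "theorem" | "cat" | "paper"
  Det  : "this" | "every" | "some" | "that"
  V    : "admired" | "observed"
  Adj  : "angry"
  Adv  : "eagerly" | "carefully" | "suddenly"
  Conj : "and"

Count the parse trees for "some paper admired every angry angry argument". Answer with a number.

[S [NP [Det some] [N paper]] [VP [V admired] [NP [Det every] [AP [Adj angry] [AP [Adj angry]]] [N argument]]]]
No rule offers an alternative attachment or grouping for any span, so this is the only derivation.

1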